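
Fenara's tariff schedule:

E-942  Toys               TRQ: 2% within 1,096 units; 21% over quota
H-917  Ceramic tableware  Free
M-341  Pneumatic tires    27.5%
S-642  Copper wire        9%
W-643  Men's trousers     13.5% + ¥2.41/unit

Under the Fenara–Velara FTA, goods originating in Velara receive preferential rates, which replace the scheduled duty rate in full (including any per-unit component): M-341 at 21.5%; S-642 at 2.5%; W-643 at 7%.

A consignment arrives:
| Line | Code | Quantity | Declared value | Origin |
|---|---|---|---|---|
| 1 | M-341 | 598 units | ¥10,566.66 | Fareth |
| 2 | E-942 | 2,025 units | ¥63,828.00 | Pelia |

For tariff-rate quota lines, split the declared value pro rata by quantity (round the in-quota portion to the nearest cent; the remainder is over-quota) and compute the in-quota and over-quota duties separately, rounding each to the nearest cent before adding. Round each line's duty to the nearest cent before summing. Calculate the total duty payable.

¥9,745.99

Line 1 (M-341, Fareth, 598 units, ¥10,566.66):
Base rate for M-341 is 27.5%.
M-341 has an FTA preferential rate, but origin Fareth is not Velara; base rate stands.
Duty = ¥10,566.66 × 27.5% = ¥2,905.83.
Line 2 (E-942, Pelia, 2,025 units, ¥63,828.00):
Code E-942 is under a tariff-rate quota (threshold 1,096 units). In-quota: 1,096 units at 2%; over-quota: 929 units at 21%.
Pro-rata value split: in-quota = ¥63,828.00 × 1,096/2,025 = ¥34,545.92; over-quota = ¥63,828.00 − ¥34,545.92 = ¥29,282.08.
In-quota duty = ¥34,545.92 × 2% = ¥690.92. Over-quota duty = ¥29,282.08 × 21% = ¥6,149.24.
Line duty = ¥690.92 + ¥6,149.24 = ¥6,840.16.
Total = ¥2,905.83 + ¥6,840.16 = ¥9,745.99.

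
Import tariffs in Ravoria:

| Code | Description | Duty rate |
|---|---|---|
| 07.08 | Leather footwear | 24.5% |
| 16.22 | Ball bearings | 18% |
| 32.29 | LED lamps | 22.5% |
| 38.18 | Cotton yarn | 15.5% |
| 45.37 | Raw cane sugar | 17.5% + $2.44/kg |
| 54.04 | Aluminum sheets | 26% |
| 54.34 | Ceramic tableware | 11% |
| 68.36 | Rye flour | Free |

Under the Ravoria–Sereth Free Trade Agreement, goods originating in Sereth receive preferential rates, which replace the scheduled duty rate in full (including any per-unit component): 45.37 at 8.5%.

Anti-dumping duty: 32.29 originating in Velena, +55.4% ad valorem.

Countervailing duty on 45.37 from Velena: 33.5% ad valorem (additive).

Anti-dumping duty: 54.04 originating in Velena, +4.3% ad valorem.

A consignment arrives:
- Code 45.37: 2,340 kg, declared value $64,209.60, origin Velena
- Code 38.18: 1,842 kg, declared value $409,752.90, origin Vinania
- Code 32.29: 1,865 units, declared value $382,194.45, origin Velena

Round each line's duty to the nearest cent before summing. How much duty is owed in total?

$399,697.68

Line 1 (45.37, Velena, 2,340 kg, $64,209.60):
Base rate for 45.37 is 17.5% + $2.44/kg.
45.37 has an FTA preferential rate, but origin Velena is not Sereth; base rate stands.
Additional duty on 45.37 from Velena: +33.5%. Applied ad valorem rate: 17.5% + 33.5% = 51%.
Duty = $64,209.60 × 51% + 2,340 × $2.44 = $38,456.50.
Line 2 (38.18, Vinania, 1,842 kg, $409,752.90):
Base rate for 38.18 is 15.5%.
Duty = $409,752.90 × 15.5% = $63,511.70.
Line 3 (32.29, Velena, 1,865 units, $382,194.45):
Base rate for 32.29 is 22.5%.
Additional duty on 32.29 from Velena: +55.4%. Applied ad valorem rate: 22.5% + 55.4% = 77.9%.
Duty = $382,194.45 × 77.9% = $297,729.48.
Total = $38,456.50 + $63,511.70 + $297,729.48 = $399,697.68.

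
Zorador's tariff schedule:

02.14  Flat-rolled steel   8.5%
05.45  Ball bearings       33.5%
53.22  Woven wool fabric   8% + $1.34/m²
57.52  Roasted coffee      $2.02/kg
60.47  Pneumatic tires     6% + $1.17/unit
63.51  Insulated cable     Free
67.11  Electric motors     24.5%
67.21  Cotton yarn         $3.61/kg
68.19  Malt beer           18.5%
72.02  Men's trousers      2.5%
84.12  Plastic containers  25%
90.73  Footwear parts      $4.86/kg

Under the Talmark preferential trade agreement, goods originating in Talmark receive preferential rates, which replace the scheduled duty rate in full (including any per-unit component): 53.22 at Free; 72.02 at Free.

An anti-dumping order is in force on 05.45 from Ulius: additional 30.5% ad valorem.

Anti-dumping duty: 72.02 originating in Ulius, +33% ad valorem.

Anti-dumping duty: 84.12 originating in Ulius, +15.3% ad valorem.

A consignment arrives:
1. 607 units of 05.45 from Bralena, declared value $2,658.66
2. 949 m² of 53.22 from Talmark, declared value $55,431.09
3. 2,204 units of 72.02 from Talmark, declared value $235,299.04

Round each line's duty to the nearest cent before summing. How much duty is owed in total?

$890.65

Line 1 (05.45, Bralena, 607 units, $2,658.66):
Base rate for 05.45 is 33.5%.
The additional-duty order on 05.45 targets Ulius, not Bralena; it does not apply.
Duty = $2,658.66 × 33.5% = $890.65.
Line 2 (53.22, Talmark, 949 m², $55,431.09):
Base rate for 53.22 is 8% + $1.34/m².
Origin Talmark qualifies under the Zorador–Talmark agreement and 53.22 is covered: preferential rate Free applies instead.
Duty = $55,431.09 × 0% = $0.00.
Line 3 (72.02, Talmark, 2,204 units, $235,299.04):
Base rate for 72.02 is 2.5%.
Origin Talmark qualifies under the Zorador–Talmark agreement and 72.02 is covered: preferential rate Free applies instead.
The additional-duty order on 72.02 targets Ulius, not Talmark; it does not apply.
Duty = $235,299.04 × 0% = $0.00.
Total = $890.65 + $0.00 + $0.00 = $890.65.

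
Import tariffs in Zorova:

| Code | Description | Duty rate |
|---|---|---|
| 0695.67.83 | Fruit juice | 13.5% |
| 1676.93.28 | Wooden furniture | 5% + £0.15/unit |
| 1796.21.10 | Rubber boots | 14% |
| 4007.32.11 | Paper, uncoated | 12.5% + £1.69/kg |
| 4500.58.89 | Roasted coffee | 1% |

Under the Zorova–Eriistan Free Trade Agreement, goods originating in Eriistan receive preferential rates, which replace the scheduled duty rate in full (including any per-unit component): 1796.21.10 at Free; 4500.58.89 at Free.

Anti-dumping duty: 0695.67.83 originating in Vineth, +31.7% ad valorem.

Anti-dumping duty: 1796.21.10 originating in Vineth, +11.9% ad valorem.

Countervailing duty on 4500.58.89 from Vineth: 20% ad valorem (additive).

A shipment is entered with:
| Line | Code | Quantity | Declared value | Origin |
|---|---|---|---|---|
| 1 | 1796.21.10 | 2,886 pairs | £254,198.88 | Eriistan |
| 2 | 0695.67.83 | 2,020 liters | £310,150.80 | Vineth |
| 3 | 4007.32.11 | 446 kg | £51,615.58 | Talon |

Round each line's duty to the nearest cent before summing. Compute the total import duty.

Line 1 (1796.21.10, Eriistan, 2,886 pairs, £254,198.88):
Base rate for 1796.21.10 is 14%.
Origin Eriistan qualifies under the Zorova–Eriistan agreement and 1796.21.10 is covered: preferential rate Free applies instead.
The additional-duty order on 1796.21.10 targets Vineth, not Eriistan; it does not apply.
Duty = £254,198.88 × 0% = £0.00.
Line 2 (0695.67.83, Vineth, 2,020 liters, £310,150.80):
Base rate for 0695.67.83 is 13.5%.
Additional duty on 0695.67.83 from Vineth: +31.7%. Applied ad valorem rate: 13.5% + 31.7% = 45.2%.
Duty = £310,150.80 × 45.2% = £140,188.16.
Line 3 (4007.32.11, Talon, 446 kg, £51,615.58):
Base rate for 4007.32.11 is 12.5% + £1.69/kg.
Duty = £51,615.58 × 12.5% + 446 × £1.69 = £7,205.69.
Total = £0.00 + £140,188.16 + £7,205.69 = £147,393.85.

£147,393.85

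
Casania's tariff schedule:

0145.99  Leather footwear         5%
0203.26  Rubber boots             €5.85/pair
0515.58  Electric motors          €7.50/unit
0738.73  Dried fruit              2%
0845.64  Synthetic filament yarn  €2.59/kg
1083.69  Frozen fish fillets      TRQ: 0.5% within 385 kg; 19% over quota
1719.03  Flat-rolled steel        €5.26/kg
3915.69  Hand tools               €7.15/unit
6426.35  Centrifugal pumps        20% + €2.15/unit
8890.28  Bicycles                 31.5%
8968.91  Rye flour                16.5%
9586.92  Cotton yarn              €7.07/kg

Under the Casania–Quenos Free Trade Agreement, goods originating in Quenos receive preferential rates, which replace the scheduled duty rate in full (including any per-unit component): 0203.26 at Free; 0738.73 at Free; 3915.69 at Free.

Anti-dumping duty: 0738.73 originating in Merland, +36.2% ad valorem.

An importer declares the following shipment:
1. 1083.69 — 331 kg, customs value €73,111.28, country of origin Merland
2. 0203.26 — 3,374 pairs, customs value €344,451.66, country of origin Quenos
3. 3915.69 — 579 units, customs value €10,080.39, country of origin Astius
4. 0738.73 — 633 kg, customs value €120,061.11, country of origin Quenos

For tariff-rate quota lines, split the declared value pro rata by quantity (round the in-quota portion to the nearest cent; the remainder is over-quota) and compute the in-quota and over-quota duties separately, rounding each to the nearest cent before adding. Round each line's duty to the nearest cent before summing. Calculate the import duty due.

€4,505.41

Line 1 (1083.69, Merland, 331 kg, €73,111.28):
Code 1083.69 is under a tariff-rate quota (threshold 385 kg). Quantity 331 kg is within the quota, so the in-quota rate 0.5% applies to the full value.
Duty = €73,111.28 × 0.5% = €365.56.
Line 2 (0203.26, Quenos, 3,374 pairs, €344,451.66):
Base rate for 0203.26 is €5.85/pair.
Origin Quenos qualifies under the Casania–Quenos agreement and 0203.26 is covered: preferential rate Free applies instead.
Duty = €344,451.66 × 0% = €0.00.
Line 3 (3915.69, Astius, 579 units, €10,080.39):
Base rate for 3915.69 is €7.15/unit.
3915.69 has an FTA preferential rate, but origin Astius is not Quenos; base rate stands.
Duty = 579 × €7.15 = €4,139.85.
Line 4 (0738.73, Quenos, 633 kg, €120,061.11):
Base rate for 0738.73 is 2%.
Origin Quenos qualifies under the Casania–Quenos agreement and 0738.73 is covered: preferential rate Free applies instead.
The additional-duty order on 0738.73 targets Merland, not Quenos; it does not apply.
Duty = €120,061.11 × 0% = €0.00.
Total = €365.56 + €0.00 + €4,139.85 + €0.00 = €4,505.41.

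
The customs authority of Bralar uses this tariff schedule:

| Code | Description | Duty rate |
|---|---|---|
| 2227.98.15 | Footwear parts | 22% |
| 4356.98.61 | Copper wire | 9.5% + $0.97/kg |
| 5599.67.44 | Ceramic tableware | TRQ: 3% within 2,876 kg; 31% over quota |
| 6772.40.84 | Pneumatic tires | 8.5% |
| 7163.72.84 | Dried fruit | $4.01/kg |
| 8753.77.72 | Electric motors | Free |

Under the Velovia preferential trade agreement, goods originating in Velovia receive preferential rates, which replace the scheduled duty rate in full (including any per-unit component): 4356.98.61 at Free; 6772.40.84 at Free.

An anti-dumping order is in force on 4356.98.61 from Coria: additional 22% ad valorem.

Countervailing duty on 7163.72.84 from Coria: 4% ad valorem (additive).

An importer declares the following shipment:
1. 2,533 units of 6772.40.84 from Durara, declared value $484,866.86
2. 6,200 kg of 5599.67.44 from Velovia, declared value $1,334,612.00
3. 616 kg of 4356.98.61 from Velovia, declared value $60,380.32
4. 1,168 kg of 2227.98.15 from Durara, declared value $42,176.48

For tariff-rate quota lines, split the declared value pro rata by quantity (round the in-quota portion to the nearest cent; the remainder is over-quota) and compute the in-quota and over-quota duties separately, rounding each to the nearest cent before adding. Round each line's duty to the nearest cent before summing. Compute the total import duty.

$290,877.65

Line 1 (6772.40.84, Durara, 2,533 units, $484,866.86):
Base rate for 6772.40.84 is 8.5%.
6772.40.84 has an FTA preferential rate, but origin Durara is not Velovia; base rate stands.
Duty = $484,866.86 × 8.5% = $41,213.68.
Line 2 (5599.67.44, Velovia, 6,200 kg, $1,334,612.00):
Code 5599.67.44 is under a tariff-rate quota (threshold 2,876 kg). In-quota: 2,876 kg at 3%; over-quota: 3,324 kg at 31%.
Pro-rata value split: in-quota = $1,334,612.00 × 2,876/6,200 = $619,087.76; over-quota = $1,334,612.00 − $619,087.76 = $715,524.24.
In-quota duty = $619,087.76 × 3% = $18,572.63. Over-quota duty = $715,524.24 × 31% = $221,812.51.
Line duty = $18,572.63 + $221,812.51 = $240,385.14.
Line 3 (4356.98.61, Velovia, 616 kg, $60,380.32):
Base rate for 4356.98.61 is 9.5% + $0.97/kg.
Origin Velovia qualifies under the Bralar–Velovia agreement and 4356.98.61 is covered: preferential rate Free applies instead.
The additional-duty order on 4356.98.61 targets Coria, not Velovia; it does not apply.
Duty = $60,380.32 × 0% = $0.00.
Line 4 (2227.98.15, Durara, 1,168 kg, $42,176.48):
Base rate for 2227.98.15 is 22%.
Duty = $42,176.48 × 22% = $9,278.83.
Total = $41,213.68 + $240,385.14 + $0.00 + $9,278.83 = $290,877.65.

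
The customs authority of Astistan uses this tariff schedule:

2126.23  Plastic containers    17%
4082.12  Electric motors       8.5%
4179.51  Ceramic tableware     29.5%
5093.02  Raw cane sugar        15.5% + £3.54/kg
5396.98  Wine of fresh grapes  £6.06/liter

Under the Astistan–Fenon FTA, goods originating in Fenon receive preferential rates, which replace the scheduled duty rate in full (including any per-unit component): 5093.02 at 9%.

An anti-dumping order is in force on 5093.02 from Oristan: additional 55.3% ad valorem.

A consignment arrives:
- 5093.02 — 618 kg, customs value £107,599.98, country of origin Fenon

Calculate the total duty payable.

£9,684.00

Line 1 (5093.02, Fenon, 618 kg, £107,599.98):
Base rate for 5093.02 is 15.5% + £3.54/kg.
Origin Fenon qualifies under the Astistan–Fenon agreement and 5093.02 is covered: preferential rate 9% applies instead.
The additional-duty order on 5093.02 targets Oristan, not Fenon; it does not apply.
Duty = £107,599.98 × 9% = £9,684.00.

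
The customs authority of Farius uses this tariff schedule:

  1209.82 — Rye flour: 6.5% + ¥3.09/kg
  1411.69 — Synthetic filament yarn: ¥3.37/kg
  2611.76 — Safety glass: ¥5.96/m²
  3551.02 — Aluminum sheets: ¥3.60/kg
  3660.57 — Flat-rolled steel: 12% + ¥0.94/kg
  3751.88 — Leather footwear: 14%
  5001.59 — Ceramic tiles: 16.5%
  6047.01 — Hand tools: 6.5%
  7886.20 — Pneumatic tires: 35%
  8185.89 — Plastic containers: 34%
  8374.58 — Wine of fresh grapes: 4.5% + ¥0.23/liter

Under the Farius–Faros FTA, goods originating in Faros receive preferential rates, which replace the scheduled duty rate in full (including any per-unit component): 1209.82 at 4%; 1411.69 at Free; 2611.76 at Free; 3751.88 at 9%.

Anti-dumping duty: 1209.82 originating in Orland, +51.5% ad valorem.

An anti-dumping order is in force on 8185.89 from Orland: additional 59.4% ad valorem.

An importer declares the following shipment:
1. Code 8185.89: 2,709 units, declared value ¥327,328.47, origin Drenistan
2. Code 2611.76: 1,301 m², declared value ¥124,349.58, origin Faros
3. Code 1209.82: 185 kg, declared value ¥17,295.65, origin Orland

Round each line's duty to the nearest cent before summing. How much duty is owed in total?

¥121,894.81

Line 1 (8185.89, Drenistan, 2,709 units, ¥327,328.47):
Base rate for 8185.89 is 34%.
The additional-duty order on 8185.89 targets Orland, not Drenistan; it does not apply.
Duty = ¥327,328.47 × 34% = ¥111,291.68.
Line 2 (2611.76, Faros, 1,301 m², ¥124,349.58):
Base rate for 2611.76 is ¥5.96/m².
Origin Faros qualifies under the Farius–Faros agreement and 2611.76 is covered: preferential rate Free applies instead.
Duty = ¥124,349.58 × 0% = ¥0.00.
Line 3 (1209.82, Orland, 185 kg, ¥17,295.65):
Base rate for 1209.82 is 6.5% + ¥3.09/kg.
1209.82 has an FTA preferential rate, but origin Orland is not Faros; base rate stands.
Additional duty on 1209.82 from Orland: +51.5%. Applied ad valorem rate: 6.5% + 51.5% = 58%.
Duty = ¥17,295.65 × 58% + 185 × ¥3.09 = ¥10,603.13.
Total = ¥111,291.68 + ¥0.00 + ¥10,603.13 = ¥121,894.81.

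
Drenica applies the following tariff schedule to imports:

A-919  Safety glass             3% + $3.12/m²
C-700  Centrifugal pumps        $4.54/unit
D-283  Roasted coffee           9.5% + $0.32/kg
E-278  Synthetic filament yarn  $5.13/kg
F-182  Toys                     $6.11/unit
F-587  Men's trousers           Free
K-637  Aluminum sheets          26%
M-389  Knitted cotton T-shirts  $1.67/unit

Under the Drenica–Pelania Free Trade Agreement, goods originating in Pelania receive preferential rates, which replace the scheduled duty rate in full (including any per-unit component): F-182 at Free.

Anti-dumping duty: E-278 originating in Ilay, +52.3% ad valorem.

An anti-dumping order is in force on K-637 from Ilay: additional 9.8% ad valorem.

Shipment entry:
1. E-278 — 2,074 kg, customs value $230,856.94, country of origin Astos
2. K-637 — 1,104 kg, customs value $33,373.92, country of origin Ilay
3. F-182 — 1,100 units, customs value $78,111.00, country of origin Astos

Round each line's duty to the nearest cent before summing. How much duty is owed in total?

$29,308.48

Line 1 (E-278, Astos, 2,074 kg, $230,856.94):
Base rate for E-278 is $5.13/kg.
The additional-duty order on E-278 targets Ilay, not Astos; it does not apply.
Duty = 2,074 × $5.13 = $10,639.62.
Line 2 (K-637, Ilay, 1,104 kg, $33,373.92):
Base rate for K-637 is 26%.
Additional duty on K-637 from Ilay: +9.8%. Applied ad valorem rate: 26% + 9.8% = 35.8%.
Duty = $33,373.92 × 35.8% = $11,947.86.
Line 3 (F-182, Astos, 1,100 units, $78,111.00):
Base rate for F-182 is $6.11/unit.
F-182 has an FTA preferential rate, but origin Astos is not Pelania; base rate stands.
Duty = 1,100 × $6.11 = $6,721.00.
Total = $10,639.62 + $11,947.86 + $6,721.00 = $29,308.48.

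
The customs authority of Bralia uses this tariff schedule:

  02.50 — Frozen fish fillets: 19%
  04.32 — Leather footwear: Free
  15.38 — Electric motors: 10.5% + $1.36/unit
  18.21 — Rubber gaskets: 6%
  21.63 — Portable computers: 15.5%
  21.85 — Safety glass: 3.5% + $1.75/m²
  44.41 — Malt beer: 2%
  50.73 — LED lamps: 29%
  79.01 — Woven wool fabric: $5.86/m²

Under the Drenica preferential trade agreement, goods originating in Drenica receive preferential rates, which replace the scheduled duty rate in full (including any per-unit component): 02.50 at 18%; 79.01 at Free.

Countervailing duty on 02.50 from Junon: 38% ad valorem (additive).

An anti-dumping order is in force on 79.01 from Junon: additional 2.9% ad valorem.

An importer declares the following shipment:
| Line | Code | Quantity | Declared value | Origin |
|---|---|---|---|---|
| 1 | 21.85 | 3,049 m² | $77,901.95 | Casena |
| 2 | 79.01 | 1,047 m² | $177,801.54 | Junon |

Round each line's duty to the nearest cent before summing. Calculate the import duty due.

Line 1 (21.85, Casena, 3,049 m², $77,901.95):
Base rate for 21.85 is 3.5% + $1.75/m².
Duty = $77,901.95 × 3.5% + 3,049 × $1.75 = $8,062.32.
Line 2 (79.01, Junon, 1,047 m², $177,801.54):
Base rate for 79.01 is $5.86/m².
79.01 has an FTA preferential rate, but origin Junon is not Drenica; base rate stands.
Additional duty on 79.01 from Junon: +2.9% ad valorem. Applied ad valorem rate = 2.9%.
Duty = $177,801.54 × 2.9% + 1,047 × $5.86 = $11,291.66.
Total = $8,062.32 + $11,291.66 = $19,353.98.

$19,353.98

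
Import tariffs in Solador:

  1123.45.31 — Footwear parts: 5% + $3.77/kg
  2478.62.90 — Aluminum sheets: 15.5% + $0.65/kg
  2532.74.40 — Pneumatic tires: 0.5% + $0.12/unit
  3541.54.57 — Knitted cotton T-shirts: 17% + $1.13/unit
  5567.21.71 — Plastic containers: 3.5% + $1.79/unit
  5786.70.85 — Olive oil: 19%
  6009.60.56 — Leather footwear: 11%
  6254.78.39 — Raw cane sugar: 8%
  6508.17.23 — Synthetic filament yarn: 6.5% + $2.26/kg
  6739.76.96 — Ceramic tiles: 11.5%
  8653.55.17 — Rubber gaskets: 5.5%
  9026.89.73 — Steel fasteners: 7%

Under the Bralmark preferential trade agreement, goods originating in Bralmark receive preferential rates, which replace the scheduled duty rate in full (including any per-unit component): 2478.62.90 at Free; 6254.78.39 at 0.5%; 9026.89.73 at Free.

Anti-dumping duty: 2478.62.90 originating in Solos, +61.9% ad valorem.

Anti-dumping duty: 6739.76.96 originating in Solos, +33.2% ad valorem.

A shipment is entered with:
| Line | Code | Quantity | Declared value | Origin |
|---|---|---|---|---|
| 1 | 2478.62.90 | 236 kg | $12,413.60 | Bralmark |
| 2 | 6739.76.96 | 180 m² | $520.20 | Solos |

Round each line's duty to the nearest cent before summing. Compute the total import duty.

$232.53

Line 1 (2478.62.90, Bralmark, 236 kg, $12,413.60):
Base rate for 2478.62.90 is 15.5% + $0.65/kg.
Origin Bralmark qualifies under the Solador–Bralmark agreement and 2478.62.90 is covered: preferential rate Free applies instead.
The additional-duty order on 2478.62.90 targets Solos, not Bralmark; it does not apply.
Duty = $12,413.60 × 0% = $0.00.
Line 2 (6739.76.96, Solos, 180 m², $520.20):
Base rate for 6739.76.96 is 11.5%.
Additional duty on 6739.76.96 from Solos: +33.2%. Applied ad valorem rate: 11.5% + 33.2% = 44.7%.
Duty = $520.20 × 44.7% = $232.53.
Total = $0.00 + $232.53 = $232.53.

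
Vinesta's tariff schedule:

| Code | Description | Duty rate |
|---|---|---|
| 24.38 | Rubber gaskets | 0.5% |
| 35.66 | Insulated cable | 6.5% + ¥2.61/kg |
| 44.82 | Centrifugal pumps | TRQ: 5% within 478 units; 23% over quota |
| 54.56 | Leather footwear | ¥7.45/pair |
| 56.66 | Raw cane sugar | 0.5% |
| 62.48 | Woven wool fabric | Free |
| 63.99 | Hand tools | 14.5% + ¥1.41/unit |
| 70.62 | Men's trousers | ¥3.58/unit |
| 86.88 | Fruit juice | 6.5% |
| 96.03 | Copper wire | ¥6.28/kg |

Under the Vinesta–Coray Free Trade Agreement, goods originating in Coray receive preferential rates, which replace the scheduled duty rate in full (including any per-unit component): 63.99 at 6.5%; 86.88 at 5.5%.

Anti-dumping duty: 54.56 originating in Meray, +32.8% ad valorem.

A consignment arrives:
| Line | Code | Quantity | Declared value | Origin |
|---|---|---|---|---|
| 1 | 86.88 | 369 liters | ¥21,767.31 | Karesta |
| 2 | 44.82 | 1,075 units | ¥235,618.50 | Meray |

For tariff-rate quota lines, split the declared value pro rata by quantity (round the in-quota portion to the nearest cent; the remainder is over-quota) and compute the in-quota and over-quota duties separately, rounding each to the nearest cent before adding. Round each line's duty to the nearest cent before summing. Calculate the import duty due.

Line 1 (86.88, Karesta, 369 liters, ¥21,767.31):
Base rate for 86.88 is 6.5%.
86.88 has an FTA preferential rate, but origin Karesta is not Coray; base rate stands.
Duty = ¥21,767.31 × 6.5% = ¥1,414.88.
Line 2 (44.82, Meray, 1,075 units, ¥235,618.50):
Code 44.82 is under a tariff-rate quota (threshold 478 units). In-quota: 478 units at 5%; over-quota: 597 units at 23%.
Pro-rata value split: in-quota = ¥235,618.50 × 478/1,075 = ¥104,768.04; over-quota = ¥235,618.50 − ¥104,768.04 = ¥130,850.46.
In-quota duty = ¥104,768.04 × 5% = ¥5,238.40. Over-quota duty = ¥130,850.46 × 23% = ¥30,095.61.
Line duty = ¥5,238.40 + ¥30,095.61 = ¥35,334.01.
Total = ¥1,414.88 + ¥35,334.01 = ¥36,748.89.

¥36,748.89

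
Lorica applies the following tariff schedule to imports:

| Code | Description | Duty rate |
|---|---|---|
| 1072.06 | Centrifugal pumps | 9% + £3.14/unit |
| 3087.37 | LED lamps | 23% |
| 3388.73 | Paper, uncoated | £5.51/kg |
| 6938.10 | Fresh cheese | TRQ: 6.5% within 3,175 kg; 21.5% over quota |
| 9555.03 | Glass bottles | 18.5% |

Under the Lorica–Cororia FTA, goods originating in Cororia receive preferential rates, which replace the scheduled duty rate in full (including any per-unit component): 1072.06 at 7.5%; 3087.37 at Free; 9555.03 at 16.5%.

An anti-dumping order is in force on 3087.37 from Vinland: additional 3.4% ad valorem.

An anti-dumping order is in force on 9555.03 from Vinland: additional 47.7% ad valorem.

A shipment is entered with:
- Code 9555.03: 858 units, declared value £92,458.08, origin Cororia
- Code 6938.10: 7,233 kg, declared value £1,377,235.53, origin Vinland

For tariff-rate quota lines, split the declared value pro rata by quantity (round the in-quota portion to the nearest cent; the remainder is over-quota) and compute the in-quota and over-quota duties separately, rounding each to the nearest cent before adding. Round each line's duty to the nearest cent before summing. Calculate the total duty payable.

£220,678.45

Line 1 (9555.03, Cororia, 858 units, £92,458.08):
Base rate for 9555.03 is 18.5%.
Origin Cororia qualifies under the Lorica–Cororia agreement and 9555.03 is covered: preferential rate 16.5% applies instead.
The additional-duty order on 9555.03 targets Vinland, not Cororia; it does not apply.
Duty = £92,458.08 × 16.5% = £15,255.58.
Line 2 (6938.10, Vinland, 7,233 kg, £1,377,235.53):
Code 6938.10 is under a tariff-rate quota (threshold 3,175 kg). In-quota: 3,175 kg at 6.5%; over-quota: 4,058 kg at 21.5%.
Pro-rata value split: in-quota = £1,377,235.53 × 3,175/7,233 = £604,551.75; over-quota = £1,377,235.53 − £604,551.75 = £772,683.78.
In-quota duty = £604,551.75 × 6.5% = £39,295.86. Over-quota duty = £772,683.78 × 21.5% = £166,127.01.
Line duty = £39,295.86 + £166,127.01 = £205,422.87.
Total = £15,255.58 + £205,422.87 = £220,678.45.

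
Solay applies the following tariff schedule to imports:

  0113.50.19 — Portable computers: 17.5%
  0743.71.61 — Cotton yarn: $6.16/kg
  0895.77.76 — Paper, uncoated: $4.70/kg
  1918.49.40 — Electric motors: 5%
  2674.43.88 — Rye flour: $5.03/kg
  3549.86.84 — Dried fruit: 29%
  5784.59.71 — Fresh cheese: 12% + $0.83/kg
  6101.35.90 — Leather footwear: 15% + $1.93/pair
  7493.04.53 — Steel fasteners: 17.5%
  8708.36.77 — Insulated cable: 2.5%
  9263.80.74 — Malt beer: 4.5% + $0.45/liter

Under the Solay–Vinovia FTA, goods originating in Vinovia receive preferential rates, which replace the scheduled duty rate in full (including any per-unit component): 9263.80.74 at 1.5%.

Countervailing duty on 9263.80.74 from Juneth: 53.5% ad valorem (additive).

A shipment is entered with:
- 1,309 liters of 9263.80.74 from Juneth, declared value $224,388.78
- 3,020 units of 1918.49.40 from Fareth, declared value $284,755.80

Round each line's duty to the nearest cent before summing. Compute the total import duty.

Line 1 (9263.80.74, Juneth, 1,309 liters, $224,388.78):
Base rate for 9263.80.74 is 4.5% + $0.45/liter.
9263.80.74 has an FTA preferential rate, but origin Juneth is not Vinovia; base rate stands.
Additional duty on 9263.80.74 from Juneth: +53.5%. Applied ad valorem rate: 4.5% + 53.5% = 58%.
Duty = $224,388.78 × 58% + 1,309 × $0.45 = $130,734.54.
Line 2 (1918.49.40, Fareth, 3,020 units, $284,755.80):
Base rate for 1918.49.40 is 5%.
Duty = $284,755.80 × 5% = $14,237.79.
Total = $130,734.54 + $14,237.79 = $144,972.33.

$144,972.33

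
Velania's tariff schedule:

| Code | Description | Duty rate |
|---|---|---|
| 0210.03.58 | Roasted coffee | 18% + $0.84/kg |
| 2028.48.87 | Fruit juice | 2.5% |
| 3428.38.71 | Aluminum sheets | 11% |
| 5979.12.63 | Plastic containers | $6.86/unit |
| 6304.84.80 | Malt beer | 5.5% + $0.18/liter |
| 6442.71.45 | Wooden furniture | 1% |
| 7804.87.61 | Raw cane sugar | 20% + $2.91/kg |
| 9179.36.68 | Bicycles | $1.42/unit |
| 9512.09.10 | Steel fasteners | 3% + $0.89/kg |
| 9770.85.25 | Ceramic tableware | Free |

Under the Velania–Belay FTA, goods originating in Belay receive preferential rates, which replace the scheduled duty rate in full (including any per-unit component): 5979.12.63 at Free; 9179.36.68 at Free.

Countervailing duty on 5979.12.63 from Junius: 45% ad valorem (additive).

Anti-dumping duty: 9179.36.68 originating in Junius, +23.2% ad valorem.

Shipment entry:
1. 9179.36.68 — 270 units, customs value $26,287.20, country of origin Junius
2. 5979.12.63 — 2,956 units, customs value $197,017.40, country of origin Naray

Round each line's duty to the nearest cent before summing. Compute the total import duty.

Line 1 (9179.36.68, Junius, 270 units, $26,287.20):
Base rate for 9179.36.68 is $1.42/unit.
9179.36.68 has an FTA preferential rate, but origin Junius is not Belay; base rate stands.
Additional duty on 9179.36.68 from Junius: +23.2% ad valorem. Applied ad valorem rate = 23.2%.
Duty = $26,287.20 × 23.2% + 270 × $1.42 = $6,482.03.
Line 2 (5979.12.63, Naray, 2,956 units, $197,017.40):
Base rate for 5979.12.63 is $6.86/unit.
5979.12.63 has an FTA preferential rate, but origin Naray is not Belay; base rate stands.
The additional-duty order on 5979.12.63 targets Junius, not Naray; it does not apply.
Duty = 2,956 × $6.86 = $20,278.16.
Total = $6,482.03 + $20,278.16 = $26,760.19.

$26,760.19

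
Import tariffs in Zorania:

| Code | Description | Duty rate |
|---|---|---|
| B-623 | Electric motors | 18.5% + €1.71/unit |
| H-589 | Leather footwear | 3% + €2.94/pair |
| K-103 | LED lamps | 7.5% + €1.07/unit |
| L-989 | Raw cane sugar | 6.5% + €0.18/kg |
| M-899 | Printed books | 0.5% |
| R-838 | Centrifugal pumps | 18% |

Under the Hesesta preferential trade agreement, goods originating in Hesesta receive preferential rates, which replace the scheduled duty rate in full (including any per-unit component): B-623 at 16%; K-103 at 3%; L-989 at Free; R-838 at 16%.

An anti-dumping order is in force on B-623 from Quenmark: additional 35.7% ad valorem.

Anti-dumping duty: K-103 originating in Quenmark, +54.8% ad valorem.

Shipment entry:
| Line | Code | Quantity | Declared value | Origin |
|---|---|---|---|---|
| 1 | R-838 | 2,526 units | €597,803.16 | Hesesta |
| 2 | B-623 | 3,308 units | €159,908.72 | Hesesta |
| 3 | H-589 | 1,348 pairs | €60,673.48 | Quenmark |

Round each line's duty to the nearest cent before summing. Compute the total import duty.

Line 1 (R-838, Hesesta, 2,526 units, €597,803.16):
Base rate for R-838 is 18%.
Origin Hesesta qualifies under the Zorania–Hesesta agreement and R-838 is covered: preferential rate 16% applies instead.
Duty = €597,803.16 × 16% = €95,648.51.
Line 2 (B-623, Hesesta, 3,308 units, €159,908.72):
Base rate for B-623 is 18.5% + €1.71/unit.
Origin Hesesta qualifies under the Zorania–Hesesta agreement and B-623 is covered: preferential rate 16% applies instead.
The additional-duty order on B-623 targets Quenmark, not Hesesta; it does not apply.
Duty = €159,908.72 × 16% = €25,585.40.
Line 3 (H-589, Quenmark, 1,348 pairs, €60,673.48):
Base rate for H-589 is 3% + €2.94/pair.
Duty = €60,673.48 × 3% + 1,348 × €2.94 = €5,783.32.
Total = €95,648.51 + €25,585.40 + €5,783.32 = €127,017.23.

€127,017.23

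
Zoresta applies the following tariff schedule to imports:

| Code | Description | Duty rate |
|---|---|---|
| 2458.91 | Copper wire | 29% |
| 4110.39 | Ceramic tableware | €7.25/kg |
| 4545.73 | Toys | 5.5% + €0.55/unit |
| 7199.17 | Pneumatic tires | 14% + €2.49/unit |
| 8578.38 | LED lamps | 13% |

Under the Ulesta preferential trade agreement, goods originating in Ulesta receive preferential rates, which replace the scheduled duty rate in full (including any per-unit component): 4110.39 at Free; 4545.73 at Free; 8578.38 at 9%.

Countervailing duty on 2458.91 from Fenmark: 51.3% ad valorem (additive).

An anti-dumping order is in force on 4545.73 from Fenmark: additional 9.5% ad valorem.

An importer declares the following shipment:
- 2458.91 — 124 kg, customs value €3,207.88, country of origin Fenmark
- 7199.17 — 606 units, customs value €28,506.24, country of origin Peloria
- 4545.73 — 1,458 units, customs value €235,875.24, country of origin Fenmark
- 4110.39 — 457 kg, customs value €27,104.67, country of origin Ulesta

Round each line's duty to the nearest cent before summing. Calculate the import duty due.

Line 1 (2458.91, Fenmark, 124 kg, €3,207.88):
Base rate for 2458.91 is 29%.
Additional duty on 2458.91 from Fenmark: +51.3%. Applied ad valorem rate: 29% + 51.3% = 80.3%.
Duty = €3,207.88 × 80.3% = €2,575.93.
Line 2 (7199.17, Peloria, 606 units, €28,506.24):
Base rate for 7199.17 is 14% + €2.49/unit.
Duty = €28,506.24 × 14% + 606 × €2.49 = €5,499.81.
Line 3 (4545.73, Fenmark, 1,458 units, €235,875.24):
Base rate for 4545.73 is 5.5% + €0.55/unit.
4545.73 has an FTA preferential rate, but origin Fenmark is not Ulesta; base rate stands.
Additional duty on 4545.73 from Fenmark: +9.5%. Applied ad valorem rate: 5.5% + 9.5% = 15%.
Duty = €235,875.24 × 15% + 1,458 × €0.55 = €36,183.19.
Line 4 (4110.39, Ulesta, 457 kg, €27,104.67):
Base rate for 4110.39 is €7.25/kg.
Origin Ulesta qualifies under the Zoresta–Ulesta agreement and 4110.39 is covered: preferential rate Free applies instead.
Duty = €27,104.67 × 0% = €0.00.
Total = €2,575.93 + €5,499.81 + €36,183.19 + €0.00 = €44,258.93.

€44,258.93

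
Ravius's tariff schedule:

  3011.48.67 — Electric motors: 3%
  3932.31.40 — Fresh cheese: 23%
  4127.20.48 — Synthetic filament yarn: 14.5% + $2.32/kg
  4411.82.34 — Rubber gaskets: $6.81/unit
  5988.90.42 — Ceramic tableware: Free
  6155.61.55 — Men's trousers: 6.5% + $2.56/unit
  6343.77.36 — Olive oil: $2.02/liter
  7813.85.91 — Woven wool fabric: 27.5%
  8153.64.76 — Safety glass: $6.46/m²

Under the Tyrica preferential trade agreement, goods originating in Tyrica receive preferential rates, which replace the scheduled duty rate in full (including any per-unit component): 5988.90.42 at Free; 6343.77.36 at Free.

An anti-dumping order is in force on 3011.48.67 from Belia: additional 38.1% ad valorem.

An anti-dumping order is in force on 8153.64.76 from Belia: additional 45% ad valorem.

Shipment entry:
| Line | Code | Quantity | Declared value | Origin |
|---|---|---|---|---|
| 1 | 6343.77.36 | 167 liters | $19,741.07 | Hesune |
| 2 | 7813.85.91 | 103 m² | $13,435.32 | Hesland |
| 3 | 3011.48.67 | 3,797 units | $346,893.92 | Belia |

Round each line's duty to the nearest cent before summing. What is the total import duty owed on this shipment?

Line 1 (6343.77.36, Hesune, 167 liters, $19,741.07):
Base rate for 6343.77.36 is $2.02/liter.
6343.77.36 has an FTA preferential rate, but origin Hesune is not Tyrica; base rate stands.
Duty = 167 × $2.02 = $337.34.
Line 2 (7813.85.91, Hesland, 103 m², $13,435.32):
Base rate for 7813.85.91 is 27.5%.
Duty = $13,435.32 × 27.5% = $3,694.71.
Line 3 (3011.48.67, Belia, 3,797 units, $346,893.92):
Base rate for 3011.48.67 is 3%.
Additional duty on 3011.48.67 from Belia: +38.1%. Applied ad valorem rate: 3% + 38.1% = 41.1%.
Duty = $346,893.92 × 41.1% = $142,573.40.
Total = $337.34 + $3,694.71 + $142,573.40 = $146,605.45.

$146,605.45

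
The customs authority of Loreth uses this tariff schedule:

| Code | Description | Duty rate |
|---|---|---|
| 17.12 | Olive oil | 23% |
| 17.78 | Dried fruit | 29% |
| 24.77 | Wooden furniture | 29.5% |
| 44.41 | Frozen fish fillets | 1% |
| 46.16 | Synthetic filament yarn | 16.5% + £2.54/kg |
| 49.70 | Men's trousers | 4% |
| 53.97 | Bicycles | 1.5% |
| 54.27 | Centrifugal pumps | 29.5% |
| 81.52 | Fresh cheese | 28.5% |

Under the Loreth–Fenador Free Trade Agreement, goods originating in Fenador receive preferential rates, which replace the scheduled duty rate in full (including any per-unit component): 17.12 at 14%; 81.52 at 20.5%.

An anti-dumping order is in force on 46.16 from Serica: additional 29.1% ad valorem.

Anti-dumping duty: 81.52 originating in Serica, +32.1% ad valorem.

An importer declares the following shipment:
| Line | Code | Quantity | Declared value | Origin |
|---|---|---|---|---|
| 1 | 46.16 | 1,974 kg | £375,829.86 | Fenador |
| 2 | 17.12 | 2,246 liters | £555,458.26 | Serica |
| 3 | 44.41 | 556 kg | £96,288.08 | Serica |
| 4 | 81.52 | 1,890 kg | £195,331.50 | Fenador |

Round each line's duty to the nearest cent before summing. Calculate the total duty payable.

£235,787.13

Line 1 (46.16, Fenador, 1,974 kg, £375,829.86):
Base rate for 46.16 is 16.5% + £2.54/kg.
Origin Fenador is the FTA partner but 46.16 is not on the preference list; base rate stands.
The additional-duty order on 46.16 targets Serica, not Fenador; it does not apply.
Duty = £375,829.86 × 16.5% + 1,974 × £2.54 = £67,025.89.
Line 2 (17.12, Serica, 2,246 liters, £555,458.26):
Base rate for 17.12 is 23%.
17.12 has an FTA preferential rate, but origin Serica is not Fenador; base rate stands.
Duty = £555,458.26 × 23% = £127,755.40.
Line 3 (44.41, Serica, 556 kg, £96,288.08):
Base rate for 44.41 is 1%.
Duty = £96,288.08 × 1% = £962.88.
Line 4 (81.52, Fenador, 1,890 kg, £195,331.50):
Base rate for 81.52 is 28.5%.
Origin Fenador qualifies under the Loreth–Fenador agreement and 81.52 is covered: preferential rate 20.5% applies instead.
The additional-duty order on 81.52 targets Serica, not Fenador; it does not apply.
Duty = £195,331.50 × 20.5% = £40,042.96.
Total = £67,025.89 + £127,755.40 + £962.88 + £40,042.96 = £235,787.13.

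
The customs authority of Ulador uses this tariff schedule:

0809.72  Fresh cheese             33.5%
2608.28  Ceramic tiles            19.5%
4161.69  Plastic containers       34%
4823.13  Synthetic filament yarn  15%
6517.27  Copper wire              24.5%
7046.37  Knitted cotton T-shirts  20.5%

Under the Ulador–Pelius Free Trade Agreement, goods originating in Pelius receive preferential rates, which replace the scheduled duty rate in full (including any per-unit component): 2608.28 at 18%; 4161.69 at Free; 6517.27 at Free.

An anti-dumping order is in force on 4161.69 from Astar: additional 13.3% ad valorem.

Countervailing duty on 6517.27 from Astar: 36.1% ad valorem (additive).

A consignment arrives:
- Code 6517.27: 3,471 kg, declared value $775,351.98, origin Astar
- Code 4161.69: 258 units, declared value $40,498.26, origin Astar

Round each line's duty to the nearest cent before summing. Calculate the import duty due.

Line 1 (6517.27, Astar, 3,471 kg, $775,351.98):
Base rate for 6517.27 is 24.5%.
6517.27 has an FTA preferential rate, but origin Astar is not Pelius; base rate stands.
Additional duty on 6517.27 from Astar: +36.1%. Applied ad valorem rate: 24.5% + 36.1% = 60.6%.
Duty = $775,351.98 × 60.6% = $469,863.30.
Line 2 (4161.69, Astar, 258 units, $40,498.26):
Base rate for 4161.69 is 34%.
4161.69 has an FTA preferential rate, but origin Astar is not Pelius; base rate stands.
Additional duty on 4161.69 from Astar: +13.3%. Applied ad valorem rate: 34% + 13.3% = 47.3%.
Duty = $40,498.26 × 47.3% = $19,155.68.
Total = $469,863.30 + $19,155.68 = $489,018.98.

$489,018.98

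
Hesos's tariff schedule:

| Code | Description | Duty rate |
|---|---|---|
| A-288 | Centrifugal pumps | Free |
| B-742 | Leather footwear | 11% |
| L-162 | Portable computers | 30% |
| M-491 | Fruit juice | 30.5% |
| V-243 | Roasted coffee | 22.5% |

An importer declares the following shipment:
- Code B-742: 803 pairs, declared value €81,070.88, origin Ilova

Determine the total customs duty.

Line 1 (B-742, Ilova, 803 pairs, €81,070.88):
Base rate for B-742 is 11%.
Duty = €81,070.88 × 11% = €8,917.80.

€8,917.80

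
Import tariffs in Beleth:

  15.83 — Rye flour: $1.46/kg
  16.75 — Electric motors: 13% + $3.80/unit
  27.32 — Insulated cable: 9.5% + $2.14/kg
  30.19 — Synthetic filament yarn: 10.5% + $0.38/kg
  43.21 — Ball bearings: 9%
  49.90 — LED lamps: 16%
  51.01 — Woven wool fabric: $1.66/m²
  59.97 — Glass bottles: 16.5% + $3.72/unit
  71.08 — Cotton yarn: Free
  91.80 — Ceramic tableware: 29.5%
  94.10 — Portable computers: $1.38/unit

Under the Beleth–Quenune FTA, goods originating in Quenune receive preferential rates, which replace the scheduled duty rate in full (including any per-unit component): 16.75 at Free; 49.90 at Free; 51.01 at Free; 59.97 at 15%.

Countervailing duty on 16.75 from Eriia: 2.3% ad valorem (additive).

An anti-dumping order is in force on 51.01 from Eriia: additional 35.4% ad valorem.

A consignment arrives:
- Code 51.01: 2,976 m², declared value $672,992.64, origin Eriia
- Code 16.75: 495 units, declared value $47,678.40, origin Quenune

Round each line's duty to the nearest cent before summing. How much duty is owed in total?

Line 1 (51.01, Eriia, 2,976 m², $672,992.64):
Base rate for 51.01 is $1.66/m².
51.01 has an FTA preferential rate, but origin Eriia is not Quenune; base rate stands.
Additional duty on 51.01 from Eriia: +35.4% ad valorem. Applied ad valorem rate = 35.4%.
Duty = $672,992.64 × 35.4% + 2,976 × $1.66 = $243,179.55.
Line 2 (16.75, Quenune, 495 units, $47,678.40):
Base rate for 16.75 is 13% + $3.80/unit.
Origin Quenune qualifies under the Beleth–Quenune agreement and 16.75 is covered: preferential rate Free applies instead.
The additional-duty order on 16.75 targets Eriia, not Quenune; it does not apply.
Duty = $47,678.40 × 0% = $0.00.
Total = $243,179.55 + $0.00 = $243,179.55.

$243,179.55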